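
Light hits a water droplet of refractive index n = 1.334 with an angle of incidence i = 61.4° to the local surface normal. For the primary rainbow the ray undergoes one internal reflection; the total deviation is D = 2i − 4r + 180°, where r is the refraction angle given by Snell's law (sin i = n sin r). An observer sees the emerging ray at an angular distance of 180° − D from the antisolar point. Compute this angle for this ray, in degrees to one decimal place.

sin r = sin 61.4° / 1.334 = 0.8780/1.334 = 0.6582; r = 41.16°.
D = 2·61.4° − 4·41.16° + 180° = 122.80° − 164.64° + 180° = 138.16°.
Angle from antisolar point = 180° − D = 41.84°.

41.8°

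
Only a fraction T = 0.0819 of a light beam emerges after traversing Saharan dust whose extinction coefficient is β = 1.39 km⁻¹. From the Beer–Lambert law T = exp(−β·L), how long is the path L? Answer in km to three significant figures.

1.80 km

Beer–Lambert: T = exp(−βL) ⇒ L = −ln(T)/β = −ln(0.0819)/1.39 = 2.5023/1.39 = 1.8 km.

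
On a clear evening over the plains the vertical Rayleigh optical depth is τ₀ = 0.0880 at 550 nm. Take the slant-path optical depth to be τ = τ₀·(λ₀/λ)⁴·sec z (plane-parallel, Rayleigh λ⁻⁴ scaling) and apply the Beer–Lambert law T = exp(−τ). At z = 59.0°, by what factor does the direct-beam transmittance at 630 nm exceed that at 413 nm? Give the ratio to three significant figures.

1.55

Airmass: sec 59.0° = 1.9416.
τ(630 nm) = 0.0880 × (550/630)⁴ × 1.9416 = 0.0880 × 0.5809 × 1.9416 = 0.0993.
τ(413 nm) = 0.0880 × (550/413)⁴ × 1.9416 = 0.0880 × 3.1452 × 1.9416 = 0.5374.
T(630)/T(413) = exp(τ_B − τ_A) = exp(0.4381) = 1.5498.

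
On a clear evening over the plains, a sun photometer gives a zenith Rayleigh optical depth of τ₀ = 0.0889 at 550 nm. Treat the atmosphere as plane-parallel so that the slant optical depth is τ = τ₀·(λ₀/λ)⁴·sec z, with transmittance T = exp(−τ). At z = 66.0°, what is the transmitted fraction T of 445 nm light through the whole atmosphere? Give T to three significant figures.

sec 66.0° = 2.4586.
τ = 0.0889 × (550/445)⁴ × 2.4586 = 0.0889 × 2.3335 × 2.4586 = 0.5100.
T = exp(−0.5100) = 0.6005.

0.600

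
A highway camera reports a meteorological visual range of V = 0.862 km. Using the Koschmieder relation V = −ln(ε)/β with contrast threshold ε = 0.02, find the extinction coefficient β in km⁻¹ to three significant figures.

4.54 km⁻¹

β = −ln(0.02) / V = 3.912 / 0.862 = 4.5383 km⁻¹.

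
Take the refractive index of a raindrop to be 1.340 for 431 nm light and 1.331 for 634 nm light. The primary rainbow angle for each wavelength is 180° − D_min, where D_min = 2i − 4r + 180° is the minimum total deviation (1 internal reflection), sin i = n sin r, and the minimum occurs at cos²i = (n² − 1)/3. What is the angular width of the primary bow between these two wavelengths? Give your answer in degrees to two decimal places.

At 431 nm (n = 1.340): cos²i = 0.26520 → i = 59.004°, r = 39.770°, D_min = 138.929°, rainbow angle = 41.071°.
At 634 nm (n = 1.331): cos²i = 0.25719 → i = 59.527°, r = 40.356°, D_min = 137.630°, rainbow angle = 42.370°.
Angular width = |41.071° − 42.370°| = 1.299°.

1.30°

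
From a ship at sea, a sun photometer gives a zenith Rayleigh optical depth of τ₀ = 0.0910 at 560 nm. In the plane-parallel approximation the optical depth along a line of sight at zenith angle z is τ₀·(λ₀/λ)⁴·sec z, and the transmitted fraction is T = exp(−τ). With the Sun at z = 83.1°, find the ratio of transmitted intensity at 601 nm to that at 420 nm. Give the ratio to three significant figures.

6.19

Airmass: sec 83.1° = 8.3238.
τ(601 nm) = 0.0910 × (560/601)⁴ × 8.3238 = 0.0910 × 0.7538 × 8.3238 = 0.5710.
τ(420 nm) = 0.0910 × (560/420)⁴ × 8.3238 = 0.0910 × 3.1605 × 8.3238 = 2.3940.
T(601)/T(420) = exp(τ_B − τ_A) = exp(1.8230) = 6.1904.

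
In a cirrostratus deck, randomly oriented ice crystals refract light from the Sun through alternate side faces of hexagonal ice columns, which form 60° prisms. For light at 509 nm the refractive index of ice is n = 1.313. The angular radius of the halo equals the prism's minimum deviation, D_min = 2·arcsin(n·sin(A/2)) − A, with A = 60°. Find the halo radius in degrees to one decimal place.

22.1°

n·sin(A/2) = 1.313 × sin 30° = 1.313 × 0.5000 = 0.6565.
D_min = 2·arcsin(0.6565) − 60° = 2 × 41.033° − 60° = 22.067°.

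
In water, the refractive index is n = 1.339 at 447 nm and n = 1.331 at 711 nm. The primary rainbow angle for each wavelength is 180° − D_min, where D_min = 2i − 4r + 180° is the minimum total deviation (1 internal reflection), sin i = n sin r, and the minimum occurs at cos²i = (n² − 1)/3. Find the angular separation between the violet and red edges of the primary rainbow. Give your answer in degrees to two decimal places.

1.16°

At 447 nm (n = 1.339): cos²i = 0.26431 → i = 59.062°, r = 39.834°, D_min = 138.786°, rainbow angle = 41.214°.
At 711 nm (n = 1.331): cos²i = 0.25719 → i = 59.527°, r = 40.356°, D_min = 137.630°, rainbow angle = 42.370°.
Angular width = |41.214° − 42.370°| = 1.156°.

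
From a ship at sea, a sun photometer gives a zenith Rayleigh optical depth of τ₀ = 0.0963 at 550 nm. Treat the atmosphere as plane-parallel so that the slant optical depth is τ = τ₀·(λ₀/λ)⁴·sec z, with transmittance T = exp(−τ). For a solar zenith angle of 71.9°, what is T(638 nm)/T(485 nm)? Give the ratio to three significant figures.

Airmass: sec 71.9° = 3.2188.
τ(638 nm) = 0.0963 × (550/638)⁴ × 3.2188 = 0.0963 × 0.5523 × 3.2188 = 0.1712.
τ(485 nm) = 0.0963 × (550/485)⁴ × 3.2188 = 0.0963 × 1.6538 × 3.2188 = 0.5126.
T(638)/T(485) = exp(τ_B − τ_A) = exp(0.3414) = 1.4070.

1.41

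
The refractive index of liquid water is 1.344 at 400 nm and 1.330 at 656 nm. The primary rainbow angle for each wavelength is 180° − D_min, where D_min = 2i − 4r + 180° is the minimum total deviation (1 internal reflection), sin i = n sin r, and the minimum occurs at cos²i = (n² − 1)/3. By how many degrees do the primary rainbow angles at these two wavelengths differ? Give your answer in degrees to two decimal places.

At 400 nm (n = 1.344): cos²i = 0.26878 → i = 58.772°, r = 39.512°, D_min = 139.495°, rainbow angle = 40.505°.
At 656 nm (n = 1.330): cos²i = 0.25630 → i = 59.585°, r = 40.422°, D_min = 137.484°, rainbow angle = 42.516°.
Angular width = |40.505° − 42.516°| = 2.011°.

2.01°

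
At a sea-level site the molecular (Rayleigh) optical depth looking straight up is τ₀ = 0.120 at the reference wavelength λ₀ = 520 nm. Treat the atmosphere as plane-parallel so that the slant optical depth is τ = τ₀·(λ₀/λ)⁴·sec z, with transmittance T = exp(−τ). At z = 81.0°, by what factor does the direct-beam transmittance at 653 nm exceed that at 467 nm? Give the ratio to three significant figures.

2.39

Airmass: sec 81.0° = 6.3925.
τ(653 nm) = 0.120 × (520/653)⁴ × 6.3925 = 0.120 × 0.4021 × 6.3925 = 0.3085.
τ(467 nm) = 0.120 × (520/467)⁴ × 6.3925 = 0.120 × 1.5373 × 6.3925 = 1.1792.
T(653)/T(467) = exp(τ_B − τ_A) = exp(0.8708) = 2.3887.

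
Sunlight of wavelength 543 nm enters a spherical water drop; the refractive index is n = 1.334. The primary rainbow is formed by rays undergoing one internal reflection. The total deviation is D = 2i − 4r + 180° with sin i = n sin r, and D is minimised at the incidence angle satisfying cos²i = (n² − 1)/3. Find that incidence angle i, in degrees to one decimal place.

59.4°

cos²i = (1.334² − 1)/3 = (1.77956 − 1)/3 = 0.25985.
cos i = 0.50976, so i = 59.352°.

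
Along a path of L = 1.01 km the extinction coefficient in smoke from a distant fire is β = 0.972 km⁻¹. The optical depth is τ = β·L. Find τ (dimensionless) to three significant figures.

0.982

τ = β·L = 0.972 × 1.01 = 0.9817.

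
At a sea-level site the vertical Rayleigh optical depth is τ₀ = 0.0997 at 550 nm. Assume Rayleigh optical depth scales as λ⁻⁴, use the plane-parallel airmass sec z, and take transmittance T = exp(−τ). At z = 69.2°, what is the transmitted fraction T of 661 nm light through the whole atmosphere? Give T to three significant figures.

sec 69.2° = 2.8161.
τ = 0.0997 × (550/661)⁴ × 2.8161 = 0.0997 × 0.4793 × 2.8161 = 0.1346.
T = exp(−0.1346) = 0.8741.

0.874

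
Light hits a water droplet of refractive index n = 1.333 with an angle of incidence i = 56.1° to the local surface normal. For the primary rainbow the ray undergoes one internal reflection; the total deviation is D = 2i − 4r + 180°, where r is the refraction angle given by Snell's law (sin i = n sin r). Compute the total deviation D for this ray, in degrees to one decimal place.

138.2°

sin r = sin 56.1° / 1.333 = 0.8300/1.333 = 0.6227; r = 38.51°.
D = 2·56.1° − 4·38.51° + 180° = 112.20° − 154.04° + 180° = 138.16°.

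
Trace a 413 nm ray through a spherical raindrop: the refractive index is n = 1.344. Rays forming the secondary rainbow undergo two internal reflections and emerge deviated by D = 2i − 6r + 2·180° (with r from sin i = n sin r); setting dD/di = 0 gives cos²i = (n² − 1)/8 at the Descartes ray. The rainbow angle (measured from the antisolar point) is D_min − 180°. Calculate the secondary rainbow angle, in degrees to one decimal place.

cos²i = (1.80634 − 1)/8 = 0.10079; i = arccos(0.31748) = 71.490°.
sin r = sin 71.490°/1.344 = 0.70555; r = 44.874°.
D_min = 2·71.490° − 6·44.874° + 360° = 233.733°.
Rainbow angle = D_min − 180° = 53.733°.

53.7°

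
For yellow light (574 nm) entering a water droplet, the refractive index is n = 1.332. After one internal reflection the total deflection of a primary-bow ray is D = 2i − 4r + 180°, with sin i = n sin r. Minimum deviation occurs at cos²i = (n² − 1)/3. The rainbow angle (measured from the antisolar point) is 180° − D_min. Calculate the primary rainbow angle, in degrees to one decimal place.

cos²i = (1.77422 − 1)/3 = 0.25807; i = arccos(0.50801) = 59.469°.
sin r = sin 59.469°/1.332 = 0.64666; r = 40.290°.
D_min = 2·59.469° − 4·40.290° + 180° = 137.776°.
Rainbow angle = 180° − D_min = 42.224°.

42.2°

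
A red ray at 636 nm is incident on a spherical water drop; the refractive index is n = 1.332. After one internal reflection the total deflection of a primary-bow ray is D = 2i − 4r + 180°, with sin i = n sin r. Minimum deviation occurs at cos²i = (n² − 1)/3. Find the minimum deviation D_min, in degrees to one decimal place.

cos²i = (1.77422 − 1)/3 = 0.25807; i = arccos(0.50801) = 59.469°.
sin r = sin 59.469°/1.332 = 0.64666; r = 40.290°.
D_min = 2·59.469° − 4·40.290° + 180° = 137.776°.

137.8°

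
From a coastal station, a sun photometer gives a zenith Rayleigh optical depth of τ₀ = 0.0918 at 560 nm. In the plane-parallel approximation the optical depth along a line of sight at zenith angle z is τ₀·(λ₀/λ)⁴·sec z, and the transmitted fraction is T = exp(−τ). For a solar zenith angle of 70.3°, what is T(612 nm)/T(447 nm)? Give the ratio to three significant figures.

Airmass: sec 70.3° = 2.9665.
τ(612 nm) = 0.0918 × (560/612)⁴ × 2.9665 = 0.0918 × 0.7010 × 2.9665 = 0.1909.
τ(447 nm) = 0.0918 × (560/447)⁴ × 2.9665 = 0.0918 × 2.4633 × 2.9665 = 0.6708.
T(612)/T(447) = exp(τ_B − τ_A) = exp(0.4799) = 1.6159.

1.62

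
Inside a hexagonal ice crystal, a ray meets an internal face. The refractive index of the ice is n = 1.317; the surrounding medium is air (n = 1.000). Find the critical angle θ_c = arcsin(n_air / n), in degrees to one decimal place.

sin θ_c = n_air / n = 1.000 / 1.317 = 0.7593.
θ_c = arcsin(0.7593) = 49.40°.

49.4°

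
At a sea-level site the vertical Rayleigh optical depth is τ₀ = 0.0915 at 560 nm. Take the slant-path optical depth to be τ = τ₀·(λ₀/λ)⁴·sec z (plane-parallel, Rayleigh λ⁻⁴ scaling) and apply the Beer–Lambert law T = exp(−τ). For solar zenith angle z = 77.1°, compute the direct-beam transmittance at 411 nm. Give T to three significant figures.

sec 77.1° = 4.4793.
τ = 0.0915 × (560/411)⁴ × 4.4793 = 0.0915 × 3.4466 × 4.4793 = 1.4126.
T = exp(−1.4126) = 0.2435.

0.244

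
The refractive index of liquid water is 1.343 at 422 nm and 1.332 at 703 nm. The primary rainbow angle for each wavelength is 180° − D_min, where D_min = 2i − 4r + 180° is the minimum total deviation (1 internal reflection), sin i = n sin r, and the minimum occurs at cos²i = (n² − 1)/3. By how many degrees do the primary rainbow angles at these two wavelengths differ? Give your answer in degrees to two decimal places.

At 422 nm (n = 1.343): cos²i = 0.26788 → i = 58.830°, r = 39.577°, D_min = 139.354°, rainbow angle = 40.646°.
At 703 nm (n = 1.332): cos²i = 0.25807 → i = 59.469°, r = 40.290°, D_min = 137.776°, rainbow angle = 42.224°.
Angular width = |40.646° − 42.224°| = 1.578°.

1.58°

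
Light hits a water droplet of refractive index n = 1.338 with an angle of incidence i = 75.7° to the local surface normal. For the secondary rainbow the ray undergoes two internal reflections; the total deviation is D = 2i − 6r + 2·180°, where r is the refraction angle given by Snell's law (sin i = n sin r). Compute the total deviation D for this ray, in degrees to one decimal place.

233.0°

sin r = sin 75.7° / 1.338 = 0.9690/1.338 = 0.7242; r = 46.40°.
D = 2·75.7° − 6·46.40° + 2·180° = 151.40° − 278.43° + 360° = 232.97°.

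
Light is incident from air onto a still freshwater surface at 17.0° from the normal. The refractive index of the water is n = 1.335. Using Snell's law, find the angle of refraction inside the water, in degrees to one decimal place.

12.7°

Snell: sin θ_r = sin θ_i / n = sin 17.0° / 1.335 = 0.2924 / 1.335 = 0.2190.
θ_r = arcsin(0.2190) = 12.65°.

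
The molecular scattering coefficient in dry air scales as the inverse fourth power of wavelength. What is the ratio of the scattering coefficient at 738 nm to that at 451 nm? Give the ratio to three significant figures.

Rayleigh scattering ∝ λ⁻⁴, so the ratio of coefficients is the inverse fourth power of the wavelength ratio.
σ(738)/σ(451) = (451/738)⁴ = (0.6111)⁴ = 0.1395.

0.139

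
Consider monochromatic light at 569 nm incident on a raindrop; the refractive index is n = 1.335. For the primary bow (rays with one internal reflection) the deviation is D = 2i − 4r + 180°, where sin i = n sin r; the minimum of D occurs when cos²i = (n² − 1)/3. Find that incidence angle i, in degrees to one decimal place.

59.3°

cos²i = (1.335² − 1)/3 = (1.78222 − 1)/3 = 0.26074.
cos i = 0.51063, so i = 59.294°.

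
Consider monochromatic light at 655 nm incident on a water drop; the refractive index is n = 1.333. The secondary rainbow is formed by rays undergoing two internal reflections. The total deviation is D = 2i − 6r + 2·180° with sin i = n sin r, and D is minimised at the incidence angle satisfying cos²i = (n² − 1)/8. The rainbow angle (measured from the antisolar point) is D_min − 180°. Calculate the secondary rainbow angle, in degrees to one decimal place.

cos²i = (1.77689 − 1)/8 = 0.09711; i = arccos(0.31163) = 71.843°.
sin r = sin 71.843°/1.333 = 0.71283; r = 45.466°.
D_min = 2·71.843° − 6·45.466° + 360° = 230.891°.
Rainbow angle = D_min − 180° = 50.891°.

50.9°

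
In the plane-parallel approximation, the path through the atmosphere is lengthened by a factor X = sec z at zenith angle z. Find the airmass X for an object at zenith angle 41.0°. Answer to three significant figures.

1.33

X = sec z = 1/cos 41.0° = 1/0.7547 = 1.3250.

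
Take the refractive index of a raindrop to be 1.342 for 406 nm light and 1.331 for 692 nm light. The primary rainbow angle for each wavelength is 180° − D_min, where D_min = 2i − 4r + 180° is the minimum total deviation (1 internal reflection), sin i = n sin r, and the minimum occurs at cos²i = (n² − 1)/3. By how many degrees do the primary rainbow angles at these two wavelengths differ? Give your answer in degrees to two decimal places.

At 406 nm (n = 1.342): cos²i = 0.26699 → i = 58.888°, r = 39.641°, D_min = 139.213°, rainbow angle = 40.787°.
At 692 nm (n = 1.331): cos²i = 0.25719 → i = 59.527°, r = 40.356°, D_min = 137.630°, rainbow angle = 42.370°.
Angular width = |40.787° − 42.370°| = 1.583°.

1.58°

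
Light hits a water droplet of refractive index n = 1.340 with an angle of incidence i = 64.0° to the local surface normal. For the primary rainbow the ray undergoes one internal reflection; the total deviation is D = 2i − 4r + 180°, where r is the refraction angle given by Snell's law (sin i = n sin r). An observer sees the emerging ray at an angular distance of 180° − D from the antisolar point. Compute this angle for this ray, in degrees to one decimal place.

40.5°

sin r = sin 64.0° / 1.340 = 0.8988/1.340 = 0.6707; r = 42.12°.
D = 2·64.0° − 4·42.12° + 180° = 128.00° − 168.50° + 180° = 139.50°.
Angle from antisolar point = 180° − D = 40.50°.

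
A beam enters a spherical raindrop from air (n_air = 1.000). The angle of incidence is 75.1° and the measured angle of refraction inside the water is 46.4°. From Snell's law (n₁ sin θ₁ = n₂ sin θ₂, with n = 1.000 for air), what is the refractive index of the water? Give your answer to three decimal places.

1.334

n = sin θ_i / sin θ_r = sin 75.1° / sin 46.4° = 0.9664 / 0.7242 = 1.3345.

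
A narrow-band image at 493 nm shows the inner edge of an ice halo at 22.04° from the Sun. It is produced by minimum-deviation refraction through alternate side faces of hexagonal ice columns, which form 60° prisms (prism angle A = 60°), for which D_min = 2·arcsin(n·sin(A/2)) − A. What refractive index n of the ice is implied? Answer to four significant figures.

1.313

Rearranging: n = sin((D_min + A)/2) / sin(A/2).
(D_min + A)/2 = (22.04° + 60°)/2 = 41.020°.
n = sin 41.020° / sin 30° = 0.6563 / 0.5000 = 1.3126.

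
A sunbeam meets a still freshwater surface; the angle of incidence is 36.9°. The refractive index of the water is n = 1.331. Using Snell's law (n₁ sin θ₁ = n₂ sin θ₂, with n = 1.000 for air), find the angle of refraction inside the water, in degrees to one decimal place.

Snell: sin θ_r = sin θ_i / n = sin 36.9° / 1.331 = 0.6004 / 1.331 = 0.4511.
θ_r = arcsin(0.4511) = 26.81°.

26.8°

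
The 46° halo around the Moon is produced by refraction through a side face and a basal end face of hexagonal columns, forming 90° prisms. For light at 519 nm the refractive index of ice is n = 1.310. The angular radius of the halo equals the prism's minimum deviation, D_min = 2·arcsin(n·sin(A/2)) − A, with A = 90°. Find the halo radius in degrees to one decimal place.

n·sin(A/2) = 1.310 × sin 45° = 1.310 × 0.7071 = 0.9263.
D_min = 2·arcsin(0.9263) − 90° = 2 × 67.867° − 90° = 45.733°.

45.7°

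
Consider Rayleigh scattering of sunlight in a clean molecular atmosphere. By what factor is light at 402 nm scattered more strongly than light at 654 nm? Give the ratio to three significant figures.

7.00

Rayleigh scattering ∝ λ⁻⁴, so the ratio of coefficients is the inverse fourth power of the wavelength ratio.
σ(402)/σ(654) = (654/402)⁴ = (1.6269)⁴ = 7.005.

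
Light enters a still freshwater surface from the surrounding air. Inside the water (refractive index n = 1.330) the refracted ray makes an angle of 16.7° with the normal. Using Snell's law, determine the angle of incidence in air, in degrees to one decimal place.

Snell: sin θ_i = n · sin θ_r = 1.330 × sin 16.7° = 1.330 × 0.2874 = 0.3822.
θ_i = arcsin(0.3822) = 22.47°.

22.5°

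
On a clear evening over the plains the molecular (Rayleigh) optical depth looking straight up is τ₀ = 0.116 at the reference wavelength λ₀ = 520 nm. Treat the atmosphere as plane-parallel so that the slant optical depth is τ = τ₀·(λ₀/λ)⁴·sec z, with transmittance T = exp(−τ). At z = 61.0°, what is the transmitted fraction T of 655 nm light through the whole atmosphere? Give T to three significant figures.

0.909

sec 61.0° = 2.0627.
τ = 0.116 × (520/655)⁴ × 2.0627 = 0.116 × 0.3972 × 2.0627 = 0.0950.
T = exp(−0.0950) = 0.9093.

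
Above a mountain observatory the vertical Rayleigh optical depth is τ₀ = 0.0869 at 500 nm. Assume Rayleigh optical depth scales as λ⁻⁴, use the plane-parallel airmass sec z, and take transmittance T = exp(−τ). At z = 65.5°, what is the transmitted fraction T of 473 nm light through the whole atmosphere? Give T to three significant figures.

sec 65.5° = 2.4114.
τ = 0.0869 × (500/473)⁴ × 2.4114 = 0.0869 × 1.2486 × 2.4114 = 0.2617.
T = exp(−0.2617) = 0.7698.

0.770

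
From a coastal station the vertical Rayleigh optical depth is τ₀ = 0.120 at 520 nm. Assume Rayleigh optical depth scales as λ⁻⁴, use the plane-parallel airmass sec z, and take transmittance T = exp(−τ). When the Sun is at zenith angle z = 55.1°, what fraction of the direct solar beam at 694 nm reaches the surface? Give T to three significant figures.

0.936

sec 55.1° = 1.7478.
τ = 0.120 × (520/694)⁴ × 1.7478 = 0.120 × 0.3152 × 1.7478 = 0.0661.
T = exp(−0.0661) = 0.9360.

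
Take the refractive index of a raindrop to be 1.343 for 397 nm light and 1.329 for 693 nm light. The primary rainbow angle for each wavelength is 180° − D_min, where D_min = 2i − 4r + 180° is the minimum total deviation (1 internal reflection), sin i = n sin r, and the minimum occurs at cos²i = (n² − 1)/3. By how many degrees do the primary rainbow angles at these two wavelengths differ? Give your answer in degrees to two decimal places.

2.02°

At 397 nm (n = 1.343): cos²i = 0.26788 → i = 58.830°, r = 39.577°, D_min = 139.354°, rainbow angle = 40.646°.
At 693 nm (n = 1.329): cos²i = 0.25541 → i = 59.643°, r = 40.487°, D_min = 137.337°, rainbow angle = 42.663°.
Angular width = |40.646° − 42.663°| = 2.017°.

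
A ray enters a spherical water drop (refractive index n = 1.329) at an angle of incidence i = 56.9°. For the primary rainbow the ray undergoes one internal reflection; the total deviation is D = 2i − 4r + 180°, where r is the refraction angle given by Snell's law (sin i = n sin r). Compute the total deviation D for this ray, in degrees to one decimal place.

137.5°

sin r = sin 56.9° / 1.329 = 0.8377/1.329 = 0.6303; r = 39.08°.
D = 2·56.9° − 4·39.08° + 180° = 113.80° − 156.30° + 180° = 137.50°.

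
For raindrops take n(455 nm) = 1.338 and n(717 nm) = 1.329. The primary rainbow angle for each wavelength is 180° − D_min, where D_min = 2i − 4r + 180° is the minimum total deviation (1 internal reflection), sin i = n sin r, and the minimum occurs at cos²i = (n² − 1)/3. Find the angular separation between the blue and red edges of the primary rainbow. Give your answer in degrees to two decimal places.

At 455 nm (n = 1.338): cos²i = 0.26341 → i = 59.120°, r = 39.899°, D_min = 138.643°, rainbow angle = 41.357°.
At 717 nm (n = 1.329): cos²i = 0.25541 → i = 59.643°, r = 40.487°, D_min = 137.337°, rainbow angle = 42.663°.
Angular width = |41.357° − 42.663°| = 1.307°.

1.31°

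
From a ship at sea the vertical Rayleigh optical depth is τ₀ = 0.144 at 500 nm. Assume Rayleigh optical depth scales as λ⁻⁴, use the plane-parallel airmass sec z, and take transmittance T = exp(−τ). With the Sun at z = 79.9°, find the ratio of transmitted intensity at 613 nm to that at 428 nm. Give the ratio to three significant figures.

3.21

Airmass: sec 79.9° = 5.7023.
τ(613 nm) = 0.144 × (500/613)⁴ × 5.7023 = 0.144 × 0.4426 × 5.7023 = 0.3635.
τ(428 nm) = 0.144 × (500/428)⁴ × 5.7023 = 0.144 × 1.8625 × 5.7023 = 1.5294.
T(613)/T(428) = exp(τ_B − τ_A) = exp(1.1659) = 3.2089.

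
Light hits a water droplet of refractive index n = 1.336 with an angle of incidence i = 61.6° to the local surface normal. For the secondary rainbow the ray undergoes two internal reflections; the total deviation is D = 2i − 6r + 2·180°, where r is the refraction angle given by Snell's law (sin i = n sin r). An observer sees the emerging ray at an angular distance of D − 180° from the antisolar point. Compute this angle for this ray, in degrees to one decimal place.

56.1°

sin r = sin 61.6° / 1.336 = 0.8796/1.336 = 0.6584; r = 41.18°.
D = 2·61.6° − 6·41.18° + 2·180° = 123.20° − 247.08° + 360° = 236.12°.
Angle from antisolar point = D − 180° = 56.12°.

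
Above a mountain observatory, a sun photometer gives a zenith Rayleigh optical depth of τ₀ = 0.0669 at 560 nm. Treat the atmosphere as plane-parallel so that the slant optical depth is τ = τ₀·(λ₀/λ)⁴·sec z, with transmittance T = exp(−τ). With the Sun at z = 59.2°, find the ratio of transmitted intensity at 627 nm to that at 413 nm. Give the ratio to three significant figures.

1.43

Airmass: sec 59.2° = 1.9530.
τ(627 nm) = 0.0669 × (560/627)⁴ × 1.9530 = 0.0669 × 0.6363 × 1.9530 = 0.0831.
τ(413 nm) = 0.0669 × (560/413)⁴ × 1.9530 = 0.0669 × 3.3803 × 1.9530 = 0.4416.
T(627)/T(413) = exp(τ_B − τ_A) = exp(0.3585) = 1.4312.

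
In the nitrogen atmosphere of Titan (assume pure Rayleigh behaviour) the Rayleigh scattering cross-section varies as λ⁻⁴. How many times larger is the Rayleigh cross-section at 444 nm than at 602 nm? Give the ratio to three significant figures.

3.38

Rayleigh scattering ∝ λ⁻⁴, so the ratio of coefficients is the inverse fourth power of the wavelength ratio.
σ(444)/σ(602) = (602/444)⁴ = (1.3559)⁴ = 3.38.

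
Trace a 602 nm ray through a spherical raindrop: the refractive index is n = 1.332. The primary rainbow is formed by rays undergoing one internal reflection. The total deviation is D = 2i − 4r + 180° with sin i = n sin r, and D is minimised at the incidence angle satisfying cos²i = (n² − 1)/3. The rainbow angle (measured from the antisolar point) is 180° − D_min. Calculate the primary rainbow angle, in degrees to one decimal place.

42.2°

cos²i = (1.77422 − 1)/3 = 0.25807; i = arccos(0.50801) = 59.469°.
sin r = sin 59.469°/1.332 = 0.64666; r = 40.290°.
D_min = 2·59.469° − 4·40.290° + 180° = 137.776°.
Rainbow angle = 180° − D_min = 42.224°.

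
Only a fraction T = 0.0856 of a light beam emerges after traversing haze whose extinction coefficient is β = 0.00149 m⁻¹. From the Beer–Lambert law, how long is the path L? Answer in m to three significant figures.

Beer–Lambert: T = exp(−βL) ⇒ L = −ln(T)/β = −ln(0.0856)/0.00149 = 2.4581/0.00149 = 1650 m.

1650 m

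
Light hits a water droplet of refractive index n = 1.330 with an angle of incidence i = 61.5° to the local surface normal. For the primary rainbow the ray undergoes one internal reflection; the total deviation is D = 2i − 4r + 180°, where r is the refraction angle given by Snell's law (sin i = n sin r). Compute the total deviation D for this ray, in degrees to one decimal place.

sin r = sin 61.5° / 1.330 = 0.8788/1.330 = 0.6608; r = 41.36°.
D = 2·61.5° − 4·41.36° + 180° = 123.00° − 165.43° + 180° = 137.57°.

137.6°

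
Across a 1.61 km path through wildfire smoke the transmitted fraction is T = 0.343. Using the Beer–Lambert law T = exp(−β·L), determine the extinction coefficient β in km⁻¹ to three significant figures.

Beer–Lambert: T = exp(−βL) ⇒ β = −ln(T)/L = −ln(0.343)/1.61 = 1.0700/1.61 = 0.6646 km⁻¹.

0.665 km⁻¹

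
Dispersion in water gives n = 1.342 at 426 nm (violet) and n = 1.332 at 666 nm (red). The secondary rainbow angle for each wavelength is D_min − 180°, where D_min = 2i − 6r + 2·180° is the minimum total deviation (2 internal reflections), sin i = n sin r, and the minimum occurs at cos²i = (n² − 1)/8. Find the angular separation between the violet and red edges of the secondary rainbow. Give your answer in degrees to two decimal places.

At 426 nm (n = 1.342): cos²i = 0.10012 → i = 71.554°, r = 44.981°, D_min = 233.222°, rainbow angle = 53.222°.
At 666 nm (n = 1.332): cos²i = 0.09678 → i = 71.875°, r = 45.520°, D_min = 230.628°, rainbow angle = 50.628°.
Angular width = |53.222° − 50.628°| = 2.594°.

2.59°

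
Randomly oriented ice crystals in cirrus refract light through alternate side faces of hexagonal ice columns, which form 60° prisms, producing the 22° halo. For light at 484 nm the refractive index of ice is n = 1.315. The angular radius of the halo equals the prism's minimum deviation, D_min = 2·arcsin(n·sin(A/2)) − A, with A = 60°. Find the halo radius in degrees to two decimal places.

22.22°

n·sin(A/2) = 1.315 × sin 30° = 1.315 × 0.5000 = 0.6575.
D_min = 2·arcsin(0.6575) − 60° = 2 × 41.109° − 60° = 22.219°.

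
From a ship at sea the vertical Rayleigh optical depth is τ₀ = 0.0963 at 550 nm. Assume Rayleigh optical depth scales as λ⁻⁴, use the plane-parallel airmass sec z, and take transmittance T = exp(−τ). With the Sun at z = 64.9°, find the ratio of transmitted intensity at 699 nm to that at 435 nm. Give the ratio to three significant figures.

1.64

Airmass: sec 64.9° = 2.3574.
τ(699 nm) = 0.0963 × (550/699)⁴ × 2.3574 = 0.0963 × 0.3833 × 2.3574 = 0.0870.
τ(435 nm) = 0.0963 × (550/435)⁴ × 2.3574 = 0.0963 × 2.5556 × 2.3574 = 0.5802.
T(699)/T(435) = exp(τ_B − τ_A) = exp(0.4931) = 1.6375.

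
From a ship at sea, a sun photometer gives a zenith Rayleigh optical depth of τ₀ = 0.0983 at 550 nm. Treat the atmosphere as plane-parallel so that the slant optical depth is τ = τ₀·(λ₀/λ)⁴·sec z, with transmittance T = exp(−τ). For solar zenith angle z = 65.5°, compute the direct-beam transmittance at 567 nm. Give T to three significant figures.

sec 65.5° = 2.4114.
τ = 0.0983 × (550/567)⁴ × 2.4114 = 0.0983 × 0.8854 × 2.4114 = 0.2099.
T = exp(−0.2099) = 0.8107.

0.811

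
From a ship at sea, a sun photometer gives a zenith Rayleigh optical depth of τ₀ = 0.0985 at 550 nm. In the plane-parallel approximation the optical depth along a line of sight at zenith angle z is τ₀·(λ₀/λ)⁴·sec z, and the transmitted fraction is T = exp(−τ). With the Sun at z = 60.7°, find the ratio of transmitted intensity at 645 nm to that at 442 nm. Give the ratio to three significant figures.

Airmass: sec 60.7° = 2.0434.
τ(645 nm) = 0.0985 × (550/645)⁴ × 2.0434 = 0.0985 × 0.5287 × 2.0434 = 0.1064.
τ(442 nm) = 0.0985 × (550/442)⁴ × 2.0434 = 0.0985 × 2.3975 × 2.0434 = 0.4826.
T(645)/T(442) = exp(τ_B − τ_A) = exp(0.3761) = 1.4567.

1.46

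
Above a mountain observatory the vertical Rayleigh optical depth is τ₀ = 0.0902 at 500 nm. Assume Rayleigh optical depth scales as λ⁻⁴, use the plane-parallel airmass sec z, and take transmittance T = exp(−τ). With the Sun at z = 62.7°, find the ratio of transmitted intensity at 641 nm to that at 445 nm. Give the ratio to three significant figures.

1.27

Airmass: sec 62.7° = 2.1803.
τ(641 nm) = 0.0902 × (500/641)⁴ × 2.1803 = 0.0902 × 0.3702 × 2.1803 = 0.0728.
τ(445 nm) = 0.0902 × (500/445)⁴ × 2.1803 = 0.0902 × 1.5938 × 2.1803 = 0.3134.
T(641)/T(445) = exp(τ_B − τ_A) = exp(0.2406) = 1.2721.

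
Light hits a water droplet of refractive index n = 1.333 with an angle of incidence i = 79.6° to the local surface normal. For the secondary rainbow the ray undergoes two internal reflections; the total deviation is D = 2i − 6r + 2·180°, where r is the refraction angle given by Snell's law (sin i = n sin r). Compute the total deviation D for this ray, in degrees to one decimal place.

sin r = sin 79.6° / 1.333 = 0.9836/1.333 = 0.7379; r = 47.55°.
D = 2·79.6° − 6·47.55° + 2·180° = 159.20° − 285.30° + 360° = 233.90°.

233.9°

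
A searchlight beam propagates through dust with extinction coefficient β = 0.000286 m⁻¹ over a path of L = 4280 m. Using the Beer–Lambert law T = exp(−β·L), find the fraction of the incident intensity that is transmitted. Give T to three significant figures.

0.294

τ = β·L = 0.000286 × 4280 = 1.2241.
T = exp(−1.2241) = 0.2940.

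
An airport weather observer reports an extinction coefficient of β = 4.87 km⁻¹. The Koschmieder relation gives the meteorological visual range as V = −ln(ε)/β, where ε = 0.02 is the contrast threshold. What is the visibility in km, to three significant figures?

V = −ln(0.02) / 4.87 = 3.912 / 4.87 = 0.8033 km.

0.803 km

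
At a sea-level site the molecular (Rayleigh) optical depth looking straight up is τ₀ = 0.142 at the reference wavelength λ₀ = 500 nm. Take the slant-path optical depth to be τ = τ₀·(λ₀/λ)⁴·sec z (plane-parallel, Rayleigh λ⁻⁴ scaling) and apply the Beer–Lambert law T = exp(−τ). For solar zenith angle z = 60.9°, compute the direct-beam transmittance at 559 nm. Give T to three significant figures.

sec 60.9° = 2.0562.
τ = 0.142 × (500/559)⁴ × 2.0562 = 0.142 × 0.6401 × 2.0562 = 0.1869.
T = exp(−0.1869) = 0.8295.

0.830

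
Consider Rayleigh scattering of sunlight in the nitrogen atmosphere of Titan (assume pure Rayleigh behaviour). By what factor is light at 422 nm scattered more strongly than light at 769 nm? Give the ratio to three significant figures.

11.0

Rayleigh scattering ∝ λ⁻⁴, so the ratio of coefficients is the inverse fourth power of the wavelength ratio.
σ(422)/σ(769) = (769/422)⁴ = (1.8223)⁴ = 11.03.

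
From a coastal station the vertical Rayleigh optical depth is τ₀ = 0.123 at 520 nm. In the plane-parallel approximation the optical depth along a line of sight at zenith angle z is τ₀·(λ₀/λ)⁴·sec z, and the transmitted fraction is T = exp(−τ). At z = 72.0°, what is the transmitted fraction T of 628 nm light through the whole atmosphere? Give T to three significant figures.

0.829

sec 72.0° = 3.2361.
τ = 0.123 × (520/628)⁴ × 3.2361 = 0.123 × 0.4701 × 3.2361 = 0.1871.
T = exp(−0.1871) = 0.8294.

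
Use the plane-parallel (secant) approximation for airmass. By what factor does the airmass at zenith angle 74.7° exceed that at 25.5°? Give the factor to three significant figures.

3.42

X(74.7°)/X(25.5°) = sec 74.7° / sec 25.5° = cos 25.5° / cos 74.7° = 0.9026/0.2639 = 3.4205.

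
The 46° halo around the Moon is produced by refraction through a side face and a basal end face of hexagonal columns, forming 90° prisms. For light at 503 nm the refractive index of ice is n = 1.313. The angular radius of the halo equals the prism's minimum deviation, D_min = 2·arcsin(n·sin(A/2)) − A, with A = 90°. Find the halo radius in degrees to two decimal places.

46.38°

n·sin(A/2) = 1.313 × sin 45° = 1.313 × 0.7071 = 0.9284.
D_min = 2·arcsin(0.9284) − 90° = 2 × 68.192° − 90° = 46.383°.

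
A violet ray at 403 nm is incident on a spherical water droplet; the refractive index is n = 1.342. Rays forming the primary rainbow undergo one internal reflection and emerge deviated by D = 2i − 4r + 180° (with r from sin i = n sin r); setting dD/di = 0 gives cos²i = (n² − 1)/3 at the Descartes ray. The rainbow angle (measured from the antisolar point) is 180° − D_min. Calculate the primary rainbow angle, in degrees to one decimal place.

40.8°

cos²i = (1.80096 − 1)/3 = 0.26699; i = arccos(0.51671) = 58.888°.
sin r = sin 58.888°/1.342 = 0.63797; r = 39.641°.
D_min = 2·58.888° − 4·39.641° + 180° = 139.213°.
Rainbow angle = 180° − D_min = 40.787°.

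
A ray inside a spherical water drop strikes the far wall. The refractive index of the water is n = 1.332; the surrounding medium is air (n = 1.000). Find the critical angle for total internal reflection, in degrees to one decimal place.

48.7°

sin θ_c = n_air / n = 1.000 / 1.332 = 0.7508.
θ_c = arcsin(0.7508) = 48.66°.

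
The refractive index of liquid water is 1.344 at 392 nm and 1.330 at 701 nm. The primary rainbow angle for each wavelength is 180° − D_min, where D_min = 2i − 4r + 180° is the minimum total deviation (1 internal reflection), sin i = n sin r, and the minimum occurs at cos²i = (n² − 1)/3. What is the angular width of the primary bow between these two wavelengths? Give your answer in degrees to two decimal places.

At 392 nm (n = 1.344): cos²i = 0.26878 → i = 58.772°, r = 39.512°, D_min = 139.495°, rainbow angle = 40.505°.
At 701 nm (n = 1.330): cos²i = 0.25630 → i = 59.585°, r = 40.422°, D_min = 137.484°, rainbow angle = 42.516°.
Angular width = |40.505° − 42.516°| = 2.011°.

2.01°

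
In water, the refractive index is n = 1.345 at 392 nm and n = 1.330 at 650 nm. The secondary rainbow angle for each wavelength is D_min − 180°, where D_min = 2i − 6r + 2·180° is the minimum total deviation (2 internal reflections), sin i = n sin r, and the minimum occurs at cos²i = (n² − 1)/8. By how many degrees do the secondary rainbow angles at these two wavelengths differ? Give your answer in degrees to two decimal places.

At 392 nm (n = 1.345): cos²i = 0.10113 → i = 71.458°, r = 44.821°, D_min = 233.987°, rainbow angle = 53.987°.
At 650 nm (n = 1.330): cos²i = 0.09611 → i = 71.940°, r = 45.630°, D_min = 230.101°, rainbow angle = 50.101°.
Angular width = |53.987° − 50.101°| = 3.886°.

3.89°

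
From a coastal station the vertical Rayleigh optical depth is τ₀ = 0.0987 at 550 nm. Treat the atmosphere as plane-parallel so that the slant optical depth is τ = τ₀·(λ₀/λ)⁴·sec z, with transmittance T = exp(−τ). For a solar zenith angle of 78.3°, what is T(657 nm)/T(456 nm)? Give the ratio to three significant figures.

2.21

Airmass: sec 78.3° = 4.9313.
τ(657 nm) = 0.0987 × (550/657)⁴ × 4.9313 = 0.0987 × 0.4911 × 4.9313 = 0.2390.
τ(456 nm) = 0.0987 × (550/456)⁴ × 4.9313 = 0.0987 × 2.1164 × 4.9313 = 1.0301.
T(657)/T(456) = exp(τ_B − τ_A) = exp(0.7910) = 2.2057.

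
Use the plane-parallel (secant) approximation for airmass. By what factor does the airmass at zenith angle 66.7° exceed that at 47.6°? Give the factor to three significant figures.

1.70

X(66.7°)/X(47.6°) = sec 66.7° / sec 47.6° = cos 47.6° / cos 66.7° = 0.6743/0.3955 = 1.7047.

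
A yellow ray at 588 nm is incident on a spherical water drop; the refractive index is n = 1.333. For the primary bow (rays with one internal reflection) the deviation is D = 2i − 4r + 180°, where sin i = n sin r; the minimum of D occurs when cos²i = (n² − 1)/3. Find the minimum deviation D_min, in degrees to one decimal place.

cos²i = (1.77689 − 1)/3 = 0.25896; i = arccos(0.50888) = 59.410°.
sin r = sin 59.410°/1.333 = 0.64579; r = 40.225°.
D_min = 2·59.410° − 4·40.225° + 180° = 137.922°.

137.9°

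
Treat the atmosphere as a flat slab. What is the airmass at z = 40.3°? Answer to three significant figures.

1.31

X = sec z = 1/cos 40.3° = 1/0.7627 = 1.3112.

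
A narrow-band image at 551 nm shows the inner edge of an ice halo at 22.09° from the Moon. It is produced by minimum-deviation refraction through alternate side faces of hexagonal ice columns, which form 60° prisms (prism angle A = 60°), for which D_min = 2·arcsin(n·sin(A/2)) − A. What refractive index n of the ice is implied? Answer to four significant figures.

Rearranging: n = sin((D_min + A)/2) / sin(A/2).
(D_min + A)/2 = (22.09° + 60°)/2 = 41.045°.
n = sin 41.045° / sin 30° = 0.6567 / 0.5000 = 1.3133.

1.313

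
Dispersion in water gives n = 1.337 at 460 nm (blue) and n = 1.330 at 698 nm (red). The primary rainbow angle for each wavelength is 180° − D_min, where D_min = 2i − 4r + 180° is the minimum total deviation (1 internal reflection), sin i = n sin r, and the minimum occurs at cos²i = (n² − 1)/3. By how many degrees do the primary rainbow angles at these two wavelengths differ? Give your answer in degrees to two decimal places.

At 460 nm (n = 1.337): cos²i = 0.26252 → i = 59.178°, r = 39.964°, D_min = 138.500°, rainbow angle = 41.500°.
At 698 nm (n = 1.330): cos²i = 0.25630 → i = 59.585°, r = 40.422°, D_min = 137.484°, rainbow angle = 42.516°.
Angular width = |41.500° − 42.516°| = 1.016°.

1.02°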